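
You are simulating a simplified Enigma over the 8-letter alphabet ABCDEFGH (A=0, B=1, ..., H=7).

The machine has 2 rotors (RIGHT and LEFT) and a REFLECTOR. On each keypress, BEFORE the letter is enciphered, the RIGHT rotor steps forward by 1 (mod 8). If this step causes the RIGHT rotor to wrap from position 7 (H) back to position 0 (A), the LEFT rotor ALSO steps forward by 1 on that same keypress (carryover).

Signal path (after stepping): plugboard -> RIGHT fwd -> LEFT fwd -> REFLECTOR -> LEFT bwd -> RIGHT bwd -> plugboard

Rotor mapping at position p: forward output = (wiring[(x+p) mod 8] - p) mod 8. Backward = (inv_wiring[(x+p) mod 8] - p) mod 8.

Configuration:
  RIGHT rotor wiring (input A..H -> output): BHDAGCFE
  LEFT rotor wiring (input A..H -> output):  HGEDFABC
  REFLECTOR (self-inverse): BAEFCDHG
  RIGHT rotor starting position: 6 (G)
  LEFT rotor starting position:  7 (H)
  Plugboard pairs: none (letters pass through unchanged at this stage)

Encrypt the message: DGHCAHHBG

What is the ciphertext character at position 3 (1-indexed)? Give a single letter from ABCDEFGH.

Char 1 ('D'): step: R->7, L=7; D->plug->D->R->E->L->E->refl->C->L'->H->R'->F->plug->F
Char 2 ('G'): step: R->0, L->0 (L advanced); G->plug->G->R->F->L->A->refl->B->L'->G->R'->E->plug->E
Char 3 ('H'): step: R->1, L=0; H->plug->H->R->A->L->H->refl->G->L'->B->R'->E->plug->E

E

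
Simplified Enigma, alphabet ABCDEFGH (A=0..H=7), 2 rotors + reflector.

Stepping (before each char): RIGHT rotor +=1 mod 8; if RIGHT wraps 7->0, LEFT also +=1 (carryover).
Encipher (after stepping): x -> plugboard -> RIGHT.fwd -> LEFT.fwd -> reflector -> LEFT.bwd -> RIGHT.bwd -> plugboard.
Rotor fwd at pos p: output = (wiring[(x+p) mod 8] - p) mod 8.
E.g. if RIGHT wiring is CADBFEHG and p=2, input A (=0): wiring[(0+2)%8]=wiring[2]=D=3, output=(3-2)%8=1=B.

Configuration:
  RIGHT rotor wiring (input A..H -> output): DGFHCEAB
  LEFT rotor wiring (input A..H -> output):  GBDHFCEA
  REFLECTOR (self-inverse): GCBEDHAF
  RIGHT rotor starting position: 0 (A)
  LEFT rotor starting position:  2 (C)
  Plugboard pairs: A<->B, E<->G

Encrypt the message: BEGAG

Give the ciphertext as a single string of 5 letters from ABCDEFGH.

Char 1 ('B'): step: R->1, L=2; B->plug->A->R->F->L->G->refl->A->L'->D->R'->E->plug->G
Char 2 ('E'): step: R->2, L=2; E->plug->G->R->B->L->F->refl->H->L'->H->R'->F->plug->F
Char 3 ('G'): step: R->3, L=2; G->plug->E->R->G->L->E->refl->D->L'->C->R'->H->plug->H
Char 4 ('A'): step: R->4, L=2; A->plug->B->R->A->L->B->refl->C->L'->E->R'->C->plug->C
Char 5 ('G'): step: R->5, L=2; G->plug->E->R->B->L->F->refl->H->L'->H->R'->A->plug->B

Answer: GFHCB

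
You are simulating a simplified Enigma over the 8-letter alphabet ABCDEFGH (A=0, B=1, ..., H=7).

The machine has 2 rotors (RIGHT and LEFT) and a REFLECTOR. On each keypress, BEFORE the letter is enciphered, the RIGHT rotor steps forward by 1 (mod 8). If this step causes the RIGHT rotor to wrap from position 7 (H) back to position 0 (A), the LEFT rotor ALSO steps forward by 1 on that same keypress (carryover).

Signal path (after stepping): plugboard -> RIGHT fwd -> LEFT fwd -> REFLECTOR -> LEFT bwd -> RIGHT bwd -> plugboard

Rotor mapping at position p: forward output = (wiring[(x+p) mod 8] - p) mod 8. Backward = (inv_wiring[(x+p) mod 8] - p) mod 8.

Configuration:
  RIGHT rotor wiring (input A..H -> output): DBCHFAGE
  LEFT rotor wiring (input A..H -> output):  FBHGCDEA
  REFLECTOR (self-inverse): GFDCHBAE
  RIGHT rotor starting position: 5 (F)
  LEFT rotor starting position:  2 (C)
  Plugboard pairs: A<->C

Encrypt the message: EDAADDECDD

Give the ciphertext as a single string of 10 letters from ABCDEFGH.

Char 1 ('E'): step: R->6, L=2; E->plug->E->R->E->L->C->refl->D->L'->G->R'->B->plug->B
Char 2 ('D'): step: R->7, L=2; D->plug->D->R->D->L->B->refl->F->L'->A->R'->E->plug->E
Char 3 ('A'): step: R->0, L->3 (L advanced); A->plug->C->R->C->L->A->refl->G->L'->G->R'->G->plug->G
Char 4 ('A'): step: R->1, L=3; A->plug->C->R->G->L->G->refl->A->L'->C->R'->H->plug->H
Char 5 ('D'): step: R->2, L=3; D->plug->D->R->G->L->G->refl->A->L'->C->R'->F->plug->F
Char 6 ('D'): step: R->3, L=3; D->plug->D->R->D->L->B->refl->F->L'->E->R'->A->plug->C
Char 7 ('E'): step: R->4, L=3; E->plug->E->R->H->L->E->refl->H->L'->B->R'->A->plug->C
Char 8 ('C'): step: R->5, L=3; C->plug->A->R->D->L->B->refl->F->L'->E->R'->E->plug->E
Char 9 ('D'): step: R->6, L=3; D->plug->D->R->D->L->B->refl->F->L'->E->R'->E->plug->E
Char 10 ('D'): step: R->7, L=3; D->plug->D->R->D->L->B->refl->F->L'->E->R'->B->plug->B

Answer: BEGHFCCEEB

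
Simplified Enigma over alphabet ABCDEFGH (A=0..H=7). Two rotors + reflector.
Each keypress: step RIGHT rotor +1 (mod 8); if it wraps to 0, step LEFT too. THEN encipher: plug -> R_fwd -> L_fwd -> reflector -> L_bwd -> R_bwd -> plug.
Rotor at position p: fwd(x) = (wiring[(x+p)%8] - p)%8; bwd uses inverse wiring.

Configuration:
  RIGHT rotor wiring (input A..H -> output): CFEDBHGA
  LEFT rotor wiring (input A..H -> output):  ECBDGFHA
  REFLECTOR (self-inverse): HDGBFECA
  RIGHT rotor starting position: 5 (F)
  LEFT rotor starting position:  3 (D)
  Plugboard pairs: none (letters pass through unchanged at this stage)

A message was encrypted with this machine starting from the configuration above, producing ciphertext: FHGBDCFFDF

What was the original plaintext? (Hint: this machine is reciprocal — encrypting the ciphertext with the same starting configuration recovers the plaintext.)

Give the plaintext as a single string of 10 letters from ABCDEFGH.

Char 1 ('F'): step: R->6, L=3; F->plug->F->R->F->L->B->refl->D->L'->B->R'->H->plug->H
Char 2 ('H'): step: R->7, L=3; H->plug->H->R->H->L->G->refl->C->L'->C->R'->F->plug->F
Char 3 ('G'): step: R->0, L->4 (L advanced); G->plug->G->R->G->L->F->refl->E->L'->D->R'->D->plug->D
Char 4 ('B'): step: R->1, L=4; B->plug->B->R->D->L->E->refl->F->L'->G->R'->E->plug->E
Char 5 ('D'): step: R->2, L=4; D->plug->D->R->F->L->G->refl->C->L'->A->R'->G->plug->G
Char 6 ('C'): step: R->3, L=4; C->plug->C->R->E->L->A->refl->H->L'->H->R'->F->plug->F
Char 7 ('F'): step: R->4, L=4; F->plug->F->R->B->L->B->refl->D->L'->C->R'->C->plug->C
Char 8 ('F'): step: R->5, L=4; F->plug->F->R->H->L->H->refl->A->L'->E->R'->H->plug->H
Char 9 ('D'): step: R->6, L=4; D->plug->D->R->H->L->H->refl->A->L'->E->R'->C->plug->C
Char 10 ('F'): step: R->7, L=4; F->plug->F->R->C->L->D->refl->B->L'->B->R'->A->plug->A

Answer: HFDEGFCHCA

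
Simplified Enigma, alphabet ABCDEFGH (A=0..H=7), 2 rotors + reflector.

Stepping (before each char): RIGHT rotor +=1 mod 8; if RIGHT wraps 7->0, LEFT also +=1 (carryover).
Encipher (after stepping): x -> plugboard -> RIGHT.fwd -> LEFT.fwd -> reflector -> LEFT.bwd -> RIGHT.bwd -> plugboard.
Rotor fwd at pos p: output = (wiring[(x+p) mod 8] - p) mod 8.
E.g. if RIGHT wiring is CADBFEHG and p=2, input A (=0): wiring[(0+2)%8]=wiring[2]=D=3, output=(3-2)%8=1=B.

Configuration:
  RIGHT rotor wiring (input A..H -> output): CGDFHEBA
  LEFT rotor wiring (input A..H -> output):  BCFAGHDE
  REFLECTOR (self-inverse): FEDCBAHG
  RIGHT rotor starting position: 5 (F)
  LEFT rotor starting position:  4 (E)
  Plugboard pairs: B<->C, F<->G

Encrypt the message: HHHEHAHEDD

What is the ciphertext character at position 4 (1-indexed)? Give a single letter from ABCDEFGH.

Char 1 ('H'): step: R->6, L=4; H->plug->H->R->G->L->B->refl->E->L'->H->R'->F->plug->G
Char 2 ('H'): step: R->7, L=4; H->plug->H->R->C->L->H->refl->G->L'->F->R'->G->plug->F
Char 3 ('H'): step: R->0, L->5 (L advanced); H->plug->H->R->A->L->C->refl->D->L'->G->R'->B->plug->C
Char 4 ('E'): step: R->1, L=5; E->plug->E->R->D->L->E->refl->B->L'->H->R'->G->plug->F

F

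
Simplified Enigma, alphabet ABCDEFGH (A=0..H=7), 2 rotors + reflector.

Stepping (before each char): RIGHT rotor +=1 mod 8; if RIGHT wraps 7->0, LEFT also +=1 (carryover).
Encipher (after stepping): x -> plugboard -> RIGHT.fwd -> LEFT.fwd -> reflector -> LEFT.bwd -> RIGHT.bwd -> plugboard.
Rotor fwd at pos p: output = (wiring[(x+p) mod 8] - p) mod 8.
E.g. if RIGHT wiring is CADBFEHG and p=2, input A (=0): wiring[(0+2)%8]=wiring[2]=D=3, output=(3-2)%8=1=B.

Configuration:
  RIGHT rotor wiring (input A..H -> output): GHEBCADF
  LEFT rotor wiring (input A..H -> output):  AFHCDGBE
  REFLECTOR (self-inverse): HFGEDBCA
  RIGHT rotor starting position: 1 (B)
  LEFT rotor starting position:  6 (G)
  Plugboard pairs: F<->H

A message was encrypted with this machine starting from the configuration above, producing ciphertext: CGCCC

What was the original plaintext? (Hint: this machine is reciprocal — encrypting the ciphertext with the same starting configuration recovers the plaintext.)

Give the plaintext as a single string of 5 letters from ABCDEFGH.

Char 1 ('C'): step: R->2, L=6; C->plug->C->R->A->L->D->refl->E->L'->F->R'->H->plug->F
Char 2 ('G'): step: R->3, L=6; G->plug->G->R->E->L->B->refl->F->L'->G->R'->A->plug->A
Char 3 ('C'): step: R->4, L=6; C->plug->C->R->H->L->A->refl->H->L'->D->R'->F->plug->H
Char 4 ('C'): step: R->5, L=6; C->plug->C->R->A->L->D->refl->E->L'->F->R'->H->plug->F
Char 5 ('C'): step: R->6, L=6; C->plug->C->R->A->L->D->refl->E->L'->F->R'->A->plug->A

Answer: FAHFA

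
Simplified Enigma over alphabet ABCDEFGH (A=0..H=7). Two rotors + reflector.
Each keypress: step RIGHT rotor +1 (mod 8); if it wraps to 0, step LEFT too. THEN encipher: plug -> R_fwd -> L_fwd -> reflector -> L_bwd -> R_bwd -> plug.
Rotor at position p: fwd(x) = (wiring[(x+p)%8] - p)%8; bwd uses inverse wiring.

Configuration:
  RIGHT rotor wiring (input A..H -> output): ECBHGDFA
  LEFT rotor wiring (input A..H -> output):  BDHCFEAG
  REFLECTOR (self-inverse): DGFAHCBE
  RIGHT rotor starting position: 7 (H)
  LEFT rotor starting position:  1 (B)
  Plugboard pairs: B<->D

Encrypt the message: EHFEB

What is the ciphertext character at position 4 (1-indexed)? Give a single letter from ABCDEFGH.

Char 1 ('E'): step: R->0, L->2 (L advanced); E->plug->E->R->G->L->H->refl->E->L'->F->R'->G->plug->G
Char 2 ('H'): step: R->1, L=2; H->plug->H->R->D->L->C->refl->F->L'->A->R'->B->plug->D
Char 3 ('F'): step: R->2, L=2; F->plug->F->R->G->L->H->refl->E->L'->F->R'->B->plug->D
Char 4 ('E'): step: R->3, L=2; E->plug->E->R->F->L->E->refl->H->L'->G->R'->H->plug->H

H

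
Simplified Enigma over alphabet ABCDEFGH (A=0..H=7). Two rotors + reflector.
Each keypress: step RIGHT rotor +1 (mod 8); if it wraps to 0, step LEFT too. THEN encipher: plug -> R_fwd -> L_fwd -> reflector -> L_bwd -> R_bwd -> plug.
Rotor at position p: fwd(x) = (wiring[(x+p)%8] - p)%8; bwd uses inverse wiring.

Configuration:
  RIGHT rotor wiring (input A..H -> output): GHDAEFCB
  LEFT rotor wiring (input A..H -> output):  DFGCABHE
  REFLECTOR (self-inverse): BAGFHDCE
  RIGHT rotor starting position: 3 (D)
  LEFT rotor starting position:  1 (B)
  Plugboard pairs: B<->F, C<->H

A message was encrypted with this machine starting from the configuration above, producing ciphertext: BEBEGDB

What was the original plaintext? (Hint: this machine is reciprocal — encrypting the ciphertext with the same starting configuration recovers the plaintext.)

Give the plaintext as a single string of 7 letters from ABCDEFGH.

Answer: AHAGBGG

Derivation:
Char 1 ('B'): step: R->4, L=1; B->plug->F->R->D->L->H->refl->E->L'->A->R'->A->plug->A
Char 2 ('E'): step: R->5, L=1; E->plug->E->R->C->L->B->refl->A->L'->E->R'->C->plug->H
Char 3 ('B'): step: R->6, L=1; B->plug->F->R->C->L->B->refl->A->L'->E->R'->A->plug->A
Char 4 ('E'): step: R->7, L=1; E->plug->E->R->B->L->F->refl->D->L'->G->R'->G->plug->G
Char 5 ('G'): step: R->0, L->2 (L advanced); G->plug->G->R->C->L->G->refl->C->L'->F->R'->F->plug->B
Char 6 ('D'): step: R->1, L=2; D->plug->D->R->D->L->H->refl->E->L'->A->R'->G->plug->G
Char 7 ('B'): step: R->2, L=2; B->plug->F->R->H->L->D->refl->F->L'->E->R'->G->plug->G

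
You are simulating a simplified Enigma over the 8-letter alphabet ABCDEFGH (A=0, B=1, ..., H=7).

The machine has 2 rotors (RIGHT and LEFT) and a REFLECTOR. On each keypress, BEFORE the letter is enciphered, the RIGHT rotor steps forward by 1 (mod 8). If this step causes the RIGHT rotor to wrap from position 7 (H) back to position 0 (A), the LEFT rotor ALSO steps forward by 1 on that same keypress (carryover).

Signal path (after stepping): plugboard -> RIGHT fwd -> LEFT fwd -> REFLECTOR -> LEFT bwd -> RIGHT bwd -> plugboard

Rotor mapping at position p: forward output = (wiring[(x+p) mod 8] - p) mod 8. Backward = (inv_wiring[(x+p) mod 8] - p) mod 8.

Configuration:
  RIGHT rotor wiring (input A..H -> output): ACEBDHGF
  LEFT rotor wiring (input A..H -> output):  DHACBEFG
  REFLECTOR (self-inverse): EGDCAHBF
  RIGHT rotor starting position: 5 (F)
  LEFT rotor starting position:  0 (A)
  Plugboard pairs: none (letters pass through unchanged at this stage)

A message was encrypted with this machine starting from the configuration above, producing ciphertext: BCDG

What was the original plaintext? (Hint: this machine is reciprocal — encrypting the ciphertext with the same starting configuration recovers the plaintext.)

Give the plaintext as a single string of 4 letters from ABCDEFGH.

Answer: DGGH

Derivation:
Char 1 ('B'): step: R->6, L=0; B->plug->B->R->H->L->G->refl->B->L'->E->R'->D->plug->D
Char 2 ('C'): step: R->7, L=0; C->plug->C->R->D->L->C->refl->D->L'->A->R'->G->plug->G
Char 3 ('D'): step: R->0, L->1 (L advanced); D->plug->D->R->B->L->H->refl->F->L'->G->R'->G->plug->G
Char 4 ('G'): step: R->1, L=1; G->plug->G->R->E->L->D->refl->C->L'->H->R'->H->plug->H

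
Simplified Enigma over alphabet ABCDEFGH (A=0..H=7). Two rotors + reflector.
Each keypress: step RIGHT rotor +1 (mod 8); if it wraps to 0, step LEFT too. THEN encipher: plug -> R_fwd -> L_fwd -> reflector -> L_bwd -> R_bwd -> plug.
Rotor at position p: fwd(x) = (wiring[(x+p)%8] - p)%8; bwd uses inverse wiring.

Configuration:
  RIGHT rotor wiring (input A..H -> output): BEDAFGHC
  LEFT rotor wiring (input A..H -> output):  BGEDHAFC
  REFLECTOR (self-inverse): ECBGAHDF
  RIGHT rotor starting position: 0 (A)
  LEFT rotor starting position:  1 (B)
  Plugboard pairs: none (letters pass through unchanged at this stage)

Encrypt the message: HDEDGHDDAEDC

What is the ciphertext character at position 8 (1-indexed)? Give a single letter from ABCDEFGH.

Char 1 ('H'): step: R->1, L=1; H->plug->H->R->A->L->F->refl->H->L'->E->R'->D->plug->D
Char 2 ('D'): step: R->2, L=1; D->plug->D->R->E->L->H->refl->F->L'->A->R'->F->plug->F
Char 3 ('E'): step: R->3, L=1; E->plug->E->R->H->L->A->refl->E->L'->F->R'->A->plug->A
Char 4 ('D'): step: R->4, L=1; D->plug->D->R->G->L->B->refl->C->L'->C->R'->B->plug->B
Char 5 ('G'): step: R->5, L=1; G->plug->G->R->D->L->G->refl->D->L'->B->R'->A->plug->A
Char 6 ('H'): step: R->6, L=1; H->plug->H->R->A->L->F->refl->H->L'->E->R'->B->plug->B
Char 7 ('D'): step: R->7, L=1; D->plug->D->R->E->L->H->refl->F->L'->A->R'->H->plug->H
Char 8 ('D'): step: R->0, L->2 (L advanced); D->plug->D->R->A->L->C->refl->B->L'->B->R'->A->plug->A

A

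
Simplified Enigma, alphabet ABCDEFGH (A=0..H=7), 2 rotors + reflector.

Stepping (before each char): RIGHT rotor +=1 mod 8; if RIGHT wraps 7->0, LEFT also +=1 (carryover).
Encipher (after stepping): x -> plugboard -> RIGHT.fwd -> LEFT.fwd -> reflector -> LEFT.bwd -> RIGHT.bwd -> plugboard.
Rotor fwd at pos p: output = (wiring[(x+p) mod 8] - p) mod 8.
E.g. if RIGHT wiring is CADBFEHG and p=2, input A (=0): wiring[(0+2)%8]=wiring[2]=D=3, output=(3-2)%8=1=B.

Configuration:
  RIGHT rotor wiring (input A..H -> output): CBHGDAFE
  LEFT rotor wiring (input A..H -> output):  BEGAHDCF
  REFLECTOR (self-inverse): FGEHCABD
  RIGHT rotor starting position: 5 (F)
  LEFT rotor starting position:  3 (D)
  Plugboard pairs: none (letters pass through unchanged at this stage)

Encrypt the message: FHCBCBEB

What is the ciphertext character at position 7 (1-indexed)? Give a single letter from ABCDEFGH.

Char 1 ('F'): step: R->6, L=3; F->plug->F->R->A->L->F->refl->A->L'->C->R'->H->plug->H
Char 2 ('H'): step: R->7, L=3; H->plug->H->R->G->L->B->refl->G->L'->F->R'->A->plug->A
Char 3 ('C'): step: R->0, L->4 (L advanced); C->plug->C->R->H->L->E->refl->C->L'->G->R'->D->plug->D
Char 4 ('B'): step: R->1, L=4; B->plug->B->R->G->L->C->refl->E->L'->H->R'->E->plug->E
Char 5 ('C'): step: R->2, L=4; C->plug->C->R->B->L->H->refl->D->L'->A->R'->G->plug->G
Char 6 ('B'): step: R->3, L=4; B->plug->B->R->A->L->D->refl->H->L'->B->R'->E->plug->E
Char 7 ('E'): step: R->4, L=4; E->plug->E->R->G->L->C->refl->E->L'->H->R'->A->plug->A

A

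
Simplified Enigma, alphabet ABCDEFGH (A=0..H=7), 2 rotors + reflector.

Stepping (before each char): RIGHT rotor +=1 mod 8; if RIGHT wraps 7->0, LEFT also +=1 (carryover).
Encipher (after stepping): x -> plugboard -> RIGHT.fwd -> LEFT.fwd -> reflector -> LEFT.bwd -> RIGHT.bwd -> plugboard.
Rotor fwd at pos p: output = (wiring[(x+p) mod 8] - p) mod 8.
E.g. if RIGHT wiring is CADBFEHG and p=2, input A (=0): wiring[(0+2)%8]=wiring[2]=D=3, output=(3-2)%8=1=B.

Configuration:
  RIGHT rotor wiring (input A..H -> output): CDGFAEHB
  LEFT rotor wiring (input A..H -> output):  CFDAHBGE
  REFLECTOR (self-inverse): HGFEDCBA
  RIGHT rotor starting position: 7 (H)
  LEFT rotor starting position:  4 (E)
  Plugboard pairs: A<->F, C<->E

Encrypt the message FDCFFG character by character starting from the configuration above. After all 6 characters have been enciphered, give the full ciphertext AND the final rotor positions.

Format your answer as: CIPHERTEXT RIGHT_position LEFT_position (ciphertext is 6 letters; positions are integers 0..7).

Char 1 ('F'): step: R->0, L->5 (L advanced); F->plug->A->R->C->L->H->refl->A->L'->E->R'->F->plug->A
Char 2 ('D'): step: R->1, L=5; D->plug->D->R->H->L->C->refl->F->L'->D->R'->E->plug->C
Char 3 ('C'): step: R->2, L=5; C->plug->E->R->F->L->G->refl->B->L'->B->R'->H->plug->H
Char 4 ('F'): step: R->3, L=5; F->plug->A->R->C->L->H->refl->A->L'->E->R'->D->plug->D
Char 5 ('F'): step: R->4, L=5; F->plug->A->R->E->L->A->refl->H->L'->C->R'->G->plug->G
Char 6 ('G'): step: R->5, L=5; G->plug->G->R->A->L->E->refl->D->L'->G->R'->E->plug->C
Final: ciphertext=ACHDGC, RIGHT=5, LEFT=5

Answer: ACHDGC 5 5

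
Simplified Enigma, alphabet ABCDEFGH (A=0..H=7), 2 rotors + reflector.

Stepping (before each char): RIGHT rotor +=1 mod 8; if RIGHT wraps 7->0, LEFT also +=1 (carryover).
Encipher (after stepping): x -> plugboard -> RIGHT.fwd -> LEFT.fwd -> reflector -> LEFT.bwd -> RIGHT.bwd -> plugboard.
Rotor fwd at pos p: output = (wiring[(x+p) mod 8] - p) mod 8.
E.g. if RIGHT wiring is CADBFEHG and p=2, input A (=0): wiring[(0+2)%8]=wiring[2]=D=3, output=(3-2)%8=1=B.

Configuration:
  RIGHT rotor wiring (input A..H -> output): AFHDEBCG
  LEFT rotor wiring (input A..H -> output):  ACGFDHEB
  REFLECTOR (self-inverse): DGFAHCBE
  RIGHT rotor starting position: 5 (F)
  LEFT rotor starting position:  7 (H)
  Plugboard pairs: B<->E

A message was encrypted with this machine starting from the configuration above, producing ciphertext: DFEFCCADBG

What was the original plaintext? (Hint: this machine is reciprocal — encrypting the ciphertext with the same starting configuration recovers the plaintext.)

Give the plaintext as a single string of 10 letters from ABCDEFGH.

Answer: EHHDDFBCHA

Derivation:
Char 1 ('D'): step: R->6, L=7; D->plug->D->R->H->L->F->refl->C->L'->A->R'->B->plug->E
Char 2 ('F'): step: R->7, L=7; F->plug->F->R->F->L->E->refl->H->L'->D->R'->H->plug->H
Char 3 ('E'): step: R->0, L->0 (L advanced); E->plug->B->R->F->L->H->refl->E->L'->G->R'->H->plug->H
Char 4 ('F'): step: R->1, L=0; F->plug->F->R->B->L->C->refl->F->L'->D->R'->D->plug->D
Char 5 ('C'): step: R->2, L=0; C->plug->C->R->C->L->G->refl->B->L'->H->R'->D->plug->D
Char 6 ('C'): step: R->3, L=0; C->plug->C->R->G->L->E->refl->H->L'->F->R'->F->plug->F
Char 7 ('A'): step: R->4, L=0; A->plug->A->R->A->L->A->refl->D->L'->E->R'->E->plug->B
Char 8 ('D'): step: R->5, L=0; D->plug->D->R->D->L->F->refl->C->L'->B->R'->C->plug->C
Char 9 ('B'): step: R->6, L=0; B->plug->E->R->B->L->C->refl->F->L'->D->R'->H->plug->H
Char 10 ('G'): step: R->7, L=0; G->plug->G->R->C->L->G->refl->B->L'->H->R'->A->plug->A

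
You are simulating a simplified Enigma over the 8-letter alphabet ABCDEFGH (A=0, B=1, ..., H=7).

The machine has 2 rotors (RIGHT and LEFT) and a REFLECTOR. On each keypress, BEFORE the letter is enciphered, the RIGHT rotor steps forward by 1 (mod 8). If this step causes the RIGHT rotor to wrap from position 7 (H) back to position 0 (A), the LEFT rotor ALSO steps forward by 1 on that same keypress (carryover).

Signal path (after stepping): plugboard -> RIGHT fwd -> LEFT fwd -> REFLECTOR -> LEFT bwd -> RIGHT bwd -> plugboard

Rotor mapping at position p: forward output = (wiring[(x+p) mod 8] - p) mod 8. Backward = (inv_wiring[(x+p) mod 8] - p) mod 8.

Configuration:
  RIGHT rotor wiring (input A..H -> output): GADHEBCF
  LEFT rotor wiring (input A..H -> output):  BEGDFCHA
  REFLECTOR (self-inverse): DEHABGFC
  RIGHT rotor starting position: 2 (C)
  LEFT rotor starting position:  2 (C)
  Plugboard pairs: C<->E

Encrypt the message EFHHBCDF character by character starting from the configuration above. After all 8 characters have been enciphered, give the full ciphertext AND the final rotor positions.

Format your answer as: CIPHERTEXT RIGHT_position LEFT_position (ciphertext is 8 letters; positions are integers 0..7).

Char 1 ('E'): step: R->3, L=2; E->plug->C->R->G->L->H->refl->C->L'->H->R'->D->plug->D
Char 2 ('F'): step: R->4, L=2; F->plug->F->R->E->L->F->refl->G->L'->F->R'->B->plug->B
Char 3 ('H'): step: R->5, L=2; H->plug->H->R->H->L->C->refl->H->L'->G->R'->F->plug->F
Char 4 ('H'): step: R->6, L=2; H->plug->H->R->D->L->A->refl->D->L'->C->R'->D->plug->D
Char 5 ('B'): step: R->7, L=2; B->plug->B->R->H->L->C->refl->H->L'->G->R'->A->plug->A
Char 6 ('C'): step: R->0, L->3 (L advanced); C->plug->E->R->E->L->F->refl->G->L'->F->R'->H->plug->H
Char 7 ('D'): step: R->1, L=3; D->plug->D->R->D->L->E->refl->B->L'->G->R'->C->plug->E
Char 8 ('F'): step: R->2, L=3; F->plug->F->R->D->L->E->refl->B->L'->G->R'->H->plug->H
Final: ciphertext=DBFDAHEH, RIGHT=2, LEFT=3

Answer: DBFDAHEH 2 3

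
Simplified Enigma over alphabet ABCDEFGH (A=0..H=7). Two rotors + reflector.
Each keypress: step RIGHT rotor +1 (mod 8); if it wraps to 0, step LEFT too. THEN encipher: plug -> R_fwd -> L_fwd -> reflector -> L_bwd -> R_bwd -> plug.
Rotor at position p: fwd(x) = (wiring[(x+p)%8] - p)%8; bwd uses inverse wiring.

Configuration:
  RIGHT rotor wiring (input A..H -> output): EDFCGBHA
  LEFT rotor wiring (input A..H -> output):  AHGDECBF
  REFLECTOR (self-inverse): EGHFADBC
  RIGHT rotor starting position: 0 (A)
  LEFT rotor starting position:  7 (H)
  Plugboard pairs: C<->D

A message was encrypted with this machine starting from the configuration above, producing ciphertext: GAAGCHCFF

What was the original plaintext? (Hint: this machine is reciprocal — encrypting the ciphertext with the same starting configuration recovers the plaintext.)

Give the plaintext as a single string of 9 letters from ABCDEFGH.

Answer: HCBEDEBDA

Derivation:
Char 1 ('G'): step: R->1, L=7; G->plug->G->R->H->L->C->refl->H->L'->D->R'->H->plug->H
Char 2 ('A'): step: R->2, L=7; A->plug->A->R->D->L->H->refl->C->L'->H->R'->D->plug->C
Char 3 ('A'): step: R->3, L=7; A->plug->A->R->H->L->C->refl->H->L'->D->R'->B->plug->B
Char 4 ('G'): step: R->4, L=7; G->plug->G->R->B->L->B->refl->G->L'->A->R'->E->plug->E
Char 5 ('C'): step: R->5, L=7; C->plug->D->R->H->L->C->refl->H->L'->D->R'->C->plug->D
Char 6 ('H'): step: R->6, L=7; H->plug->H->R->D->L->H->refl->C->L'->H->R'->E->plug->E
Char 7 ('C'): step: R->7, L=7; C->plug->D->R->G->L->D->refl->F->L'->F->R'->B->plug->B
Char 8 ('F'): step: R->0, L->0 (L advanced); F->plug->F->R->B->L->H->refl->C->L'->F->R'->C->plug->D
Char 9 ('F'): step: R->1, L=0; F->plug->F->R->G->L->B->refl->G->L'->C->R'->A->plug->A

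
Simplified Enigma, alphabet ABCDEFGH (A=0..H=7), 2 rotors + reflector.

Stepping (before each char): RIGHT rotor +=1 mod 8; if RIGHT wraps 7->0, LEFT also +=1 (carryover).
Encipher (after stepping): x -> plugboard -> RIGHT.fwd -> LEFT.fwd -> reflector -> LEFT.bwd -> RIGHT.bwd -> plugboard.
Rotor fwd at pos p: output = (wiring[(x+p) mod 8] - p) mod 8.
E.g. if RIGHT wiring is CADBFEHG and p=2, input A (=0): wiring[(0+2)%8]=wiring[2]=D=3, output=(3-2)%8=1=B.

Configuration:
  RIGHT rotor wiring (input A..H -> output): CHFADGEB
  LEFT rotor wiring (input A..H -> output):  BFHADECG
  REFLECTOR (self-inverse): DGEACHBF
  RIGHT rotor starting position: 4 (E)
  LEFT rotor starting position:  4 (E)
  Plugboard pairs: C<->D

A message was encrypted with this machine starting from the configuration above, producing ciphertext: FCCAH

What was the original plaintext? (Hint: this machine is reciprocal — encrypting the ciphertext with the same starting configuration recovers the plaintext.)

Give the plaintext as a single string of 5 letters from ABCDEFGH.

Answer: DAEBG

Derivation:
Char 1 ('F'): step: R->5, L=4; F->plug->F->R->A->L->H->refl->F->L'->E->R'->C->plug->D
Char 2 ('C'): step: R->6, L=4; C->plug->D->R->B->L->A->refl->D->L'->G->R'->A->plug->A
Char 3 ('C'): step: R->7, L=4; C->plug->D->R->G->L->D->refl->A->L'->B->R'->E->plug->E
Char 4 ('A'): step: R->0, L->5 (L advanced); A->plug->A->R->C->L->B->refl->G->L'->H->R'->B->plug->B
Char 5 ('H'): step: R->1, L=5; H->plug->H->R->B->L->F->refl->H->L'->A->R'->G->plug->G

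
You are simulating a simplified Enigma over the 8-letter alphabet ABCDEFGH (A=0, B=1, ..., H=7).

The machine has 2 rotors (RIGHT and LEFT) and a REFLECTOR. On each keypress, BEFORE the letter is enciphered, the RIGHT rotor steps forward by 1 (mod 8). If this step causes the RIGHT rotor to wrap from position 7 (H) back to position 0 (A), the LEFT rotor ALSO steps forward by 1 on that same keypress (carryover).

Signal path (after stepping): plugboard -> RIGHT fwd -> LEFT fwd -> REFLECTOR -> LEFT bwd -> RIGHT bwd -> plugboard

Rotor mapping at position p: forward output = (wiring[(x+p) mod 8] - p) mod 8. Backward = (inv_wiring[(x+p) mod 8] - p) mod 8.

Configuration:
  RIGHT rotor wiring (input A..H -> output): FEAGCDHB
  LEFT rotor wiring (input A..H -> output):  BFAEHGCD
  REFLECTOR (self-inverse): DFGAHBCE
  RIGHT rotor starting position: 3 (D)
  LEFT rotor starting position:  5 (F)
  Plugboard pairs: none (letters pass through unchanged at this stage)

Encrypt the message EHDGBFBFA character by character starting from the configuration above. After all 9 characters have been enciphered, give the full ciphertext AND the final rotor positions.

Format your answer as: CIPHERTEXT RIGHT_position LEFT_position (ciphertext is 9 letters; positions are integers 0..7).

Char 1 ('E'): step: R->4, L=5; E->plug->E->R->B->L->F->refl->B->L'->A->R'->F->plug->F
Char 2 ('H'): step: R->5, L=5; H->plug->H->R->F->L->D->refl->A->L'->E->R'->C->plug->C
Char 3 ('D'): step: R->6, L=5; D->plug->D->R->G->L->H->refl->E->L'->D->R'->B->plug->B
Char 4 ('G'): step: R->7, L=5; G->plug->G->R->E->L->A->refl->D->L'->F->R'->C->plug->C
Char 5 ('B'): step: R->0, L->6 (L advanced); B->plug->B->R->E->L->C->refl->G->L'->F->R'->A->plug->A
Char 6 ('F'): step: R->1, L=6; F->plug->F->R->G->L->B->refl->F->L'->B->R'->D->plug->D
Char 7 ('B'): step: R->2, L=6; B->plug->B->R->E->L->C->refl->G->L'->F->R'->E->plug->E
Char 8 ('F'): step: R->3, L=6; F->plug->F->R->C->L->D->refl->A->L'->H->R'->B->plug->B
Char 9 ('A'): step: R->4, L=6; A->plug->A->R->G->L->B->refl->F->L'->B->R'->E->plug->E
Final: ciphertext=FCBCADEBE, RIGHT=4, LEFT=6

Answer: FCBCADEBE 4 6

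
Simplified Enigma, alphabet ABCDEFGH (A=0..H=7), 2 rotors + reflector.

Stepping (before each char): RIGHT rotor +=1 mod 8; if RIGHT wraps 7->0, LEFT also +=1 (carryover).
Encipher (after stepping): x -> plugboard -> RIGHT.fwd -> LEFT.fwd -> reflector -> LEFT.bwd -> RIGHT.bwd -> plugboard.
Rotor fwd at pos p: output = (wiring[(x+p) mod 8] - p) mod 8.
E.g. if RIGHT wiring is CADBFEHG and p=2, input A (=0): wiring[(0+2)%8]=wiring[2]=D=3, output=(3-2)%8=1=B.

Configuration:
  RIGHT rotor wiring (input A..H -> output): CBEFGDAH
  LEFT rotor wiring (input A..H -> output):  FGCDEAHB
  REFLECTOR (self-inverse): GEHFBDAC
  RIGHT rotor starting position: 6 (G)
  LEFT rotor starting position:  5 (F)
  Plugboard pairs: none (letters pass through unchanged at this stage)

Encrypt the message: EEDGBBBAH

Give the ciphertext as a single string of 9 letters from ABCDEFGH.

Char 1 ('E'): step: R->7, L=5; E->plug->E->R->G->L->G->refl->A->L'->D->R'->B->plug->B
Char 2 ('E'): step: R->0, L->6 (L advanced); E->plug->E->R->G->L->G->refl->A->L'->D->R'->F->plug->F
Char 3 ('D'): step: R->1, L=6; D->plug->D->R->F->L->F->refl->D->L'->B->R'->H->plug->H
Char 4 ('G'): step: R->2, L=6; G->plug->G->R->A->L->B->refl->E->L'->E->R'->C->plug->C
Char 5 ('B'): step: R->3, L=6; B->plug->B->R->D->L->A->refl->G->L'->G->R'->G->plug->G
Char 6 ('B'): step: R->4, L=6; B->plug->B->R->H->L->C->refl->H->L'->C->R'->A->plug->A
Char 7 ('B'): step: R->5, L=6; B->plug->B->R->D->L->A->refl->G->L'->G->R'->A->plug->A
Char 8 ('A'): step: R->6, L=6; A->plug->A->R->C->L->H->refl->C->L'->H->R'->F->plug->F
Char 9 ('H'): step: R->7, L=6; H->plug->H->R->B->L->D->refl->F->L'->F->R'->D->plug->D

Answer: BFHCGAAFD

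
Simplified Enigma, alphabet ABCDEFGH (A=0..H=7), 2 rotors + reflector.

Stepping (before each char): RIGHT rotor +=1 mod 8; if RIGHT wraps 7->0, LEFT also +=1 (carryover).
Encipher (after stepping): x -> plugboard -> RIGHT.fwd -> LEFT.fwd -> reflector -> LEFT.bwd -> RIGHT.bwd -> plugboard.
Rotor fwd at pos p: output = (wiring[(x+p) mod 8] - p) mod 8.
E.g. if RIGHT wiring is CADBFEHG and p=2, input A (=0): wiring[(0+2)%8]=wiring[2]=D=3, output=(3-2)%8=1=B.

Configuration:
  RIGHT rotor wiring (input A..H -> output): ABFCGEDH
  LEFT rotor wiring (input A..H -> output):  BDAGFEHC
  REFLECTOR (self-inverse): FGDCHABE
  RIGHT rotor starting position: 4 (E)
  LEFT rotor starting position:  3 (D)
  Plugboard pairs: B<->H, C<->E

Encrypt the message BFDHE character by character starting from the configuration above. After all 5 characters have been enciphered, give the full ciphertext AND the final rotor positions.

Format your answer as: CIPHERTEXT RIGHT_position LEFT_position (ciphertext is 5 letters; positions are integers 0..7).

Answer: FDFFH 1 4

Derivation:
Char 1 ('B'): step: R->5, L=3; B->plug->H->R->B->L->C->refl->D->L'->A->R'->F->plug->F
Char 2 ('F'): step: R->6, L=3; F->plug->F->R->E->L->H->refl->E->L'->D->R'->D->plug->D
Char 3 ('D'): step: R->7, L=3; D->plug->D->R->G->L->A->refl->F->L'->H->R'->F->plug->F
Char 4 ('H'): step: R->0, L->4 (L advanced); H->plug->B->R->B->L->A->refl->F->L'->E->R'->F->plug->F
Char 5 ('E'): step: R->1, L=4; E->plug->C->R->B->L->A->refl->F->L'->E->R'->B->plug->H
Final: ciphertext=FDFFH, RIGHT=1, LEFT=4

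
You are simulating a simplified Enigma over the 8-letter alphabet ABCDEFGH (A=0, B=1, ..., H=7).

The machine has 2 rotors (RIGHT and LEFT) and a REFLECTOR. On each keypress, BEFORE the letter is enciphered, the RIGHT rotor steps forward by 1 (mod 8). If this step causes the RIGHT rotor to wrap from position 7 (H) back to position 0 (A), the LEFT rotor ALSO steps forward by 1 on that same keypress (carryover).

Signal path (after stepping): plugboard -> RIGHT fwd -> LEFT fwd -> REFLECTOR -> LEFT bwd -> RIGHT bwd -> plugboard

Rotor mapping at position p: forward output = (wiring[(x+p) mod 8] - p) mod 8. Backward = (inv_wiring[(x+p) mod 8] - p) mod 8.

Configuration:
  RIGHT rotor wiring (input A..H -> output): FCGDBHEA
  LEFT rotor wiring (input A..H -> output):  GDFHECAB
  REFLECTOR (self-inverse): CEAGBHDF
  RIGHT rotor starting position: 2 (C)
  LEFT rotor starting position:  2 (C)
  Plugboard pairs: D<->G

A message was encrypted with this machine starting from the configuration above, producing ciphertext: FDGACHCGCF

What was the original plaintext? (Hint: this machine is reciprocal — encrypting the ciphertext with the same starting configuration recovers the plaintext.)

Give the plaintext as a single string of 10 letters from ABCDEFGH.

Char 1 ('F'): step: R->3, L=2; F->plug->F->R->C->L->C->refl->A->L'->D->R'->H->plug->H
Char 2 ('D'): step: R->4, L=2; D->plug->G->R->C->L->C->refl->A->L'->D->R'->B->plug->B
Char 3 ('G'): step: R->5, L=2; G->plug->D->R->A->L->D->refl->G->L'->E->R'->H->plug->H
Char 4 ('A'): step: R->6, L=2; A->plug->A->R->G->L->E->refl->B->L'->H->R'->C->plug->C
Char 5 ('C'): step: R->7, L=2; C->plug->C->R->D->L->A->refl->C->L'->C->R'->F->plug->F
Char 6 ('H'): step: R->0, L->3 (L advanced); H->plug->H->R->A->L->E->refl->B->L'->B->R'->E->plug->E
Char 7 ('C'): step: R->1, L=3; C->plug->C->R->C->L->H->refl->F->L'->D->R'->F->plug->F
Char 8 ('G'): step: R->2, L=3; G->plug->D->R->F->L->D->refl->G->L'->E->R'->A->plug->A
Char 9 ('C'): step: R->3, L=3; C->plug->C->R->E->L->G->refl->D->L'->F->R'->E->plug->E
Char 10 ('F'): step: R->4, L=3; F->plug->F->R->G->L->A->refl->C->L'->H->R'->H->plug->H

Answer: HBHCFEFAEH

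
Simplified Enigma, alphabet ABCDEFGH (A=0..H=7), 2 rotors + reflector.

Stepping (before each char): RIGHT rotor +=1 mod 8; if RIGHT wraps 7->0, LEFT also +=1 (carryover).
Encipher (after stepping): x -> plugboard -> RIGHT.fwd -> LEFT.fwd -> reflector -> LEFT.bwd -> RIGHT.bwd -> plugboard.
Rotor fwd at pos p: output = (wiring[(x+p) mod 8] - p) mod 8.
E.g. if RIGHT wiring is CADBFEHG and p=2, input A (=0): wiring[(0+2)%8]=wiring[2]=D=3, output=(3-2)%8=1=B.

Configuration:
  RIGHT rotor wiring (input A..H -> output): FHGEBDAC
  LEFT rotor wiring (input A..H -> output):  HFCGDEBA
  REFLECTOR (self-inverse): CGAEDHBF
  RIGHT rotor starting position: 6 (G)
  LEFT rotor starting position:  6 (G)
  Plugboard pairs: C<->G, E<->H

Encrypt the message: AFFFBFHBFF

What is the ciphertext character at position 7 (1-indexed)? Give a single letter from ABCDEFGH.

Char 1 ('A'): step: R->7, L=6; A->plug->A->R->D->L->H->refl->F->L'->G->R'->B->plug->B
Char 2 ('F'): step: R->0, L->7 (L advanced); F->plug->F->R->D->L->D->refl->E->L'->F->R'->A->plug->A
Char 3 ('F'): step: R->1, L=7; F->plug->F->R->H->L->C->refl->A->L'->B->R'->G->plug->C
Char 4 ('F'): step: R->2, L=7; F->plug->F->R->A->L->B->refl->G->L'->C->R'->B->plug->B
Char 5 ('B'): step: R->3, L=7; B->plug->B->R->G->L->F->refl->H->L'->E->R'->G->plug->C
Char 6 ('F'): step: R->4, L=7; F->plug->F->R->D->L->D->refl->E->L'->F->R'->A->plug->A
Char 7 ('H'): step: R->5, L=7; H->plug->E->R->C->L->G->refl->B->L'->A->R'->D->plug->D

D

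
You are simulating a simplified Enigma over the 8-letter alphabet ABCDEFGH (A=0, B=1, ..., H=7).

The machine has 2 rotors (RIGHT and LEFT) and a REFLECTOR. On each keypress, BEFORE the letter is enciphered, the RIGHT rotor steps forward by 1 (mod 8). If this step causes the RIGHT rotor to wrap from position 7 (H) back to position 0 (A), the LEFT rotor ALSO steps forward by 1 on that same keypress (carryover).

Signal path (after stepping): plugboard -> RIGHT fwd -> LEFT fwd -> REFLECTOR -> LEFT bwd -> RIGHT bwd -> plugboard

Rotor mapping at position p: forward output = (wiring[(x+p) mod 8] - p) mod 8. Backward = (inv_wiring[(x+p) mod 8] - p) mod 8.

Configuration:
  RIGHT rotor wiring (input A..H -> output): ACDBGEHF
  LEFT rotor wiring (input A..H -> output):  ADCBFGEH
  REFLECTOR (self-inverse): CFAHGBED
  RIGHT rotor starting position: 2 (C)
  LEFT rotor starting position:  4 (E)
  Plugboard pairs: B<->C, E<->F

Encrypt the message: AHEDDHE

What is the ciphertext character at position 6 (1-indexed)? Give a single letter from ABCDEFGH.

Char 1 ('A'): step: R->3, L=4; A->plug->A->R->G->L->G->refl->E->L'->E->R'->D->plug->D
Char 2 ('H'): step: R->4, L=4; H->plug->H->R->F->L->H->refl->D->L'->D->R'->C->plug->B
Char 3 ('E'): step: R->5, L=4; E->plug->F->R->G->L->G->refl->E->L'->E->R'->G->plug->G
Char 4 ('D'): step: R->6, L=4; D->plug->D->R->E->L->E->refl->G->L'->G->R'->H->plug->H
Char 5 ('D'): step: R->7, L=4; D->plug->D->R->E->L->E->refl->G->L'->G->R'->A->plug->A
Char 6 ('H'): step: R->0, L->5 (L advanced); H->plug->H->R->F->L->F->refl->B->L'->A->R'->A->plug->A

A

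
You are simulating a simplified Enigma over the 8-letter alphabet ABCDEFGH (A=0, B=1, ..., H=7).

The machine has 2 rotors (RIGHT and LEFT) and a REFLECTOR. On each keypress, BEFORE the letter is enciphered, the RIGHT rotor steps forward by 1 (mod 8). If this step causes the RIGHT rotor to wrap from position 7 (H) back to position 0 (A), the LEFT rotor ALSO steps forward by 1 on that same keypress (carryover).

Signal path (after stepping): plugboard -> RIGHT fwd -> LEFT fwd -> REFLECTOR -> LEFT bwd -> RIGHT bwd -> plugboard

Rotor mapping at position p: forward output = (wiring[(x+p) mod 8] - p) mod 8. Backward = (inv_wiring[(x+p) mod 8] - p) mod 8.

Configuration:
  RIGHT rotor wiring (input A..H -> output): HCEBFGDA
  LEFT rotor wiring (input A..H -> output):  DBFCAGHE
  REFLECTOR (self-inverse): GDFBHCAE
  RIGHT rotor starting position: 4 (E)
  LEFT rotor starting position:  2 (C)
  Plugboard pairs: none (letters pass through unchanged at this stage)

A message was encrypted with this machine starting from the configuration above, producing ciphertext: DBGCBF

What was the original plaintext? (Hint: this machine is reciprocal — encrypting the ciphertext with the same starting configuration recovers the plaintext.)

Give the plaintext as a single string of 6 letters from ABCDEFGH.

Answer: ACCBCG

Derivation:
Char 1 ('D'): step: R->5, L=2; D->plug->D->R->C->L->G->refl->A->L'->B->R'->A->plug->A
Char 2 ('B'): step: R->6, L=2; B->plug->B->R->C->L->G->refl->A->L'->B->R'->C->plug->C
Char 3 ('G'): step: R->7, L=2; G->plug->G->R->H->L->H->refl->E->L'->D->R'->C->plug->C
Char 4 ('C'): step: R->0, L->3 (L advanced); C->plug->C->R->E->L->B->refl->D->L'->C->R'->B->plug->B
Char 5 ('B'): step: R->1, L=3; B->plug->B->R->D->L->E->refl->H->L'->A->R'->C->plug->C
Char 6 ('F'): step: R->2, L=3; F->plug->F->R->G->L->G->refl->A->L'->F->R'->G->plug->G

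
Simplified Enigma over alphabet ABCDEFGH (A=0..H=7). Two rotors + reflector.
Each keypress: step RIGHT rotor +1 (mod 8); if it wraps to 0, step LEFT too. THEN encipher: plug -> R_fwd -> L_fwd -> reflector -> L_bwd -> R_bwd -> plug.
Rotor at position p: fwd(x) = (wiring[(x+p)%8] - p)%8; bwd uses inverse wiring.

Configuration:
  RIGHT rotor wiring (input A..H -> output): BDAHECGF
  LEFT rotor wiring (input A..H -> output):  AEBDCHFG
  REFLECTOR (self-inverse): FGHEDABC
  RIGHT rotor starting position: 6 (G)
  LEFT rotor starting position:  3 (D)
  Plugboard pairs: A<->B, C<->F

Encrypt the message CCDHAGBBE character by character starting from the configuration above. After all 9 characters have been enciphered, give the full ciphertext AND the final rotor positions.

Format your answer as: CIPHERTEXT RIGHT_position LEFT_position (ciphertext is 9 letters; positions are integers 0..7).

Answer: EFAEBDEEA 7 4

Derivation:
Char 1 ('C'): step: R->7, L=3; C->plug->F->R->F->L->F->refl->A->L'->A->R'->E->plug->E
Char 2 ('C'): step: R->0, L->4 (L advanced); C->plug->F->R->C->L->B->refl->G->L'->A->R'->C->plug->F
Char 3 ('D'): step: R->1, L=4; D->plug->D->R->D->L->C->refl->H->L'->H->R'->B->plug->A
Char 4 ('H'): step: R->2, L=4; H->plug->H->R->B->L->D->refl->E->L'->E->R'->E->plug->E
Char 5 ('A'): step: R->3, L=4; A->plug->B->R->B->L->D->refl->E->L'->E->R'->A->plug->B
Char 6 ('G'): step: R->4, L=4; G->plug->G->R->E->L->E->refl->D->L'->B->R'->D->plug->D
Char 7 ('B'): step: R->5, L=4; B->plug->A->R->F->L->A->refl->F->L'->G->R'->E->plug->E
Char 8 ('B'): step: R->6, L=4; B->plug->A->R->A->L->G->refl->B->L'->C->R'->E->plug->E
Char 9 ('E'): step: R->7, L=4; E->plug->E->R->A->L->G->refl->B->L'->C->R'->B->plug->A
Final: ciphertext=EFAEBDEEA, RIGHT=7, LEFT=4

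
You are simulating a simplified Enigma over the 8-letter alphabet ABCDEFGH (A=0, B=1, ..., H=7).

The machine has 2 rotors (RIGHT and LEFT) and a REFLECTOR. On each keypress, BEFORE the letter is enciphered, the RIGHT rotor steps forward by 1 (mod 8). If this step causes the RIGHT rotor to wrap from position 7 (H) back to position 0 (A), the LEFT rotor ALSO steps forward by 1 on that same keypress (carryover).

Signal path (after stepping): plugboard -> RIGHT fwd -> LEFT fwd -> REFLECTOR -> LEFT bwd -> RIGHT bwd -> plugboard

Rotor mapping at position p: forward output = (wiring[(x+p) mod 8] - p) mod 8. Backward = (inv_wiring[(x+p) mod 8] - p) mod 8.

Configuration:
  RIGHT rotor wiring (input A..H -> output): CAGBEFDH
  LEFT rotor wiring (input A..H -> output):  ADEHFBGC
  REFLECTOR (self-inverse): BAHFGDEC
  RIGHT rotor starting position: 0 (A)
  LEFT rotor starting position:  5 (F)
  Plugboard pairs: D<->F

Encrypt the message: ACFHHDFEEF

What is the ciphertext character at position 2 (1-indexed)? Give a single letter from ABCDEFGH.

Char 1 ('A'): step: R->1, L=5; A->plug->A->R->H->L->A->refl->B->L'->B->R'->H->plug->H
Char 2 ('C'): step: R->2, L=5; C->plug->C->R->C->L->F->refl->D->L'->D->R'->D->plug->F

F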